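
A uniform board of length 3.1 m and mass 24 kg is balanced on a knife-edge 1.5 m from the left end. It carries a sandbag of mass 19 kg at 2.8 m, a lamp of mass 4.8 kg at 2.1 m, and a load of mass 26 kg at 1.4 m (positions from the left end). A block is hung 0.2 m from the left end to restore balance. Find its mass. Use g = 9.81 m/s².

Taking torques about the knife-edge (at 1.5 m from the left end):
Beam weight: 24 × 9.81 = 235.4 N down at 1.55 m → arm 0.05 m, τ = 235.4 × 0.05 = 11.77 N·m clockwise.
Sandbag: 19 × 9.81 = 186.4 N down at 2.8 m → arm 1.3 m, τ = 186.4 × 1.3 = 242.3 N·m clockwise.
Lamp: 4.8 × 9.81 = 47.09 N down at 2.1 m → arm 0.6 m, τ = 47.09 × 0.6 = 28.25 N·m clockwise.
Load: 26 × 9.81 = 255.1 N down at 1.4 m → arm 0.1 m, τ = 255.1 × 0.1 = 25.51 N·m counterclockwise.
Net moment of known loads = 256.8 N·m clockwise.
An unknown mass m at 0.2 m has arm 1.3 m; its moment is m·g·1.3 counterclockwise.
For rotational equilibrium, m × 9.81 × 1.3 = 256.8, so m = 256.8 / (9.81 × 1.3) = 20.1 kg.

m ≈ 20.1 kg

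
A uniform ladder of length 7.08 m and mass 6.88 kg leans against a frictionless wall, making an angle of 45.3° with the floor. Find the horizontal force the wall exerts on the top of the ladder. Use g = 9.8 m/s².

Take moments about the foot of the ladder.
Ladder weight 6.88×9.8 = 67.42 N acts at 3.54 m along the ladder; its horizontal arm is 3.54·cos45.3° = 2.49 m → τ = 167.9 N·m clockwise.
Wall normal N acts horizontally at the top; its moment arm is the height L sinθ = 7.08·sin45.3° = 5.032 m, counterclockwise.
For rotational equilibrium, N × 5.032 = 167.9, so N = 33.4 N.

N_wall ≈ 33.4 N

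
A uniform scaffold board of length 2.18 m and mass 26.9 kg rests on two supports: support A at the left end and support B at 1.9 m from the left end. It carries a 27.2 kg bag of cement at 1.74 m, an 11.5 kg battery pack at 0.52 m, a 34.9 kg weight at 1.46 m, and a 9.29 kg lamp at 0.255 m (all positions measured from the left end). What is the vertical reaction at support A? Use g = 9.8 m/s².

R_A ≈ 375 N

About support B:
Beam weight: 26.9 × 9.8 = 263.6 N down at 1.09 m → arm 0.81 m, τ = 263.6 × 0.81 = 213.5 N·m counterclockwise.
Bag of cement: 27.2 × 9.8 = 266.6 N down at 1.74 m → arm 0.16 m, τ = 266.6 × 0.16 = 42.66 N·m counterclockwise.
Battery pack: 11.5 × 9.8 = 112.7 N down at 0.52 m → arm 1.38 m, τ = 112.7 × 1.38 = 155.5 N·m counterclockwise.
Weight: 34.9 × 9.8 = 342 N down at 1.46 m → arm 0.44 m, τ = 342 × 0.44 = 150.5 N·m counterclockwise.
Lamp: 9.29 × 9.8 = 91.04 N down at 0.255 m → arm 1.645 m, τ = 91.04 × 1.645 = 149.8 N·m counterclockwise.
Net load moment about support B = 712 N·m counterclockwise.
Reaction R at support A is upward at 0 m, arm 1.9 m → moment R × 1.9 clockwise.
Balancing moments: R × 1.9 = 712, giving R = 375 N.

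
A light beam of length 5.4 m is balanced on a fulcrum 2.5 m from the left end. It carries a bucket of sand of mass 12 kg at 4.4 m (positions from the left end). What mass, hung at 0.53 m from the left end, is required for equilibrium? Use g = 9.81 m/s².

About the fulcrum (at 2.5 m from the left end):
Bucket of sand: 12 × 9.81 = 117.7 N down at 4.4 m → arm 1.9 m, τ = 117.7 × 1.9 = 223.6 N·m clockwise.
Net moment of known loads = 223.6 N·m clockwise.
An unknown mass m at 0.53 m has arm 1.97 m; its moment is m·g·1.97 counterclockwise.
For rotational equilibrium, m × 9.81 × 1.97 = 223.6, so m = 223.6 / (9.81 × 1.97) = 11.6 kg.

m ≈ 11.6 kg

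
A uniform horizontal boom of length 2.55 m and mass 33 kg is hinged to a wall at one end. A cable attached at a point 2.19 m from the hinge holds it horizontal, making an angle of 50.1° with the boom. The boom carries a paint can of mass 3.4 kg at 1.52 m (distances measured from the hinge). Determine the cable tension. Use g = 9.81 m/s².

T ≈ 276 N

Take moments about the hinge.
Beam weight: 33 × 9.81 = 323.7 N down at 1.275 m → arm 1.275 m, τ = 323.7 × 1.275 = 412.7 N·m clockwise.
Paint can: 3.4 × 9.81 = 33.35 N down at 1.52 m → arm 1.52 m, τ = 33.35 × 1.52 = 50.69 N·m clockwise.
Total clockwise load moment = 463.4 N·m.
The cable tension T acts at 2.19 m; only its component perpendicular to the boom, T sinθ, produces torque. sin 50.1° = 0.7672.
For rotational equilibrium, T × 2.19 × 0.7672 = 463.4, so T = 463.4 / 1.68 = 276 N.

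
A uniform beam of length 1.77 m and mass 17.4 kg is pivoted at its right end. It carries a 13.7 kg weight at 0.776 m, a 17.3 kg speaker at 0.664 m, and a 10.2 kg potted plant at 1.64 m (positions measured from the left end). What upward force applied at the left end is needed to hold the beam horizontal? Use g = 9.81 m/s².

F ≈ 274 N

Sum moments about the right end (the unknown pivot reaction has zero arm there).
Beam weight: 17.4 × 9.81 = 170.7 N down at 0.885 m → arm 0.885 m, τ = 170.7 × 0.885 = 151.1 N·m counterclockwise.
Weight: 13.7 × 9.81 = 134.4 N down at 0.776 m → arm 0.994 m, τ = 134.4 × 0.994 = 133.6 N·m counterclockwise.
Speaker: 17.3 × 9.81 = 169.7 N down at 0.664 m → arm 1.106 m, τ = 169.7 × 1.106 = 187.7 N·m counterclockwise.
Potted plant: 10.2 × 9.81 = 100.1 N down at 1.64 m → arm 0.13 m, τ = 100.1 × 0.13 = 13.01 N·m counterclockwise.
Net moment of the loads = 485.4 N·m counterclockwise.
The upward force F acts at the left end, arm 1.77 m, giving F × 1.77 clockwise.
Setting net torque to zero: F × 1.77 = 485.4 → F = 485.4 / 1.77 = 274 N.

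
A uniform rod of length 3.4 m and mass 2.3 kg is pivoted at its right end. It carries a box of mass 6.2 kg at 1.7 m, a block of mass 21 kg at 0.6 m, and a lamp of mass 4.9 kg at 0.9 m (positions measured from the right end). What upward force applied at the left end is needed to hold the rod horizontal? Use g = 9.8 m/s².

F ≈ 90.7 N

About the right end:
Beam weight: 2.3 × 9.8 = 22.54 N down at 1.7 m → arm 1.7 m, τ = 22.54 × 1.7 = 38.32 N·m counterclockwise.
Box: 6.2 × 9.8 = 60.76 N down at 1.7 m → arm 1.7 m, τ = 60.76 × 1.7 = 103.3 N·m counterclockwise.
Block: 21 × 9.8 = 205.8 N down at 0.6 m → arm 0.6 m, τ = 205.8 × 0.6 = 123.5 N·m counterclockwise.
Lamp: 4.9 × 9.8 = 48.02 N down at 0.9 m → arm 0.9 m, τ = 48.02 × 0.9 = 43.22 N·m counterclockwise.
Net moment of the loads = 308.3 N·m counterclockwise.
The upward force F acts at the left end, arm 3.4 m, giving F × 3.4 clockwise.
Balancing moments: F × 3.4 = 308.3, giving F = 308.3 / 3.4 = 90.7 N.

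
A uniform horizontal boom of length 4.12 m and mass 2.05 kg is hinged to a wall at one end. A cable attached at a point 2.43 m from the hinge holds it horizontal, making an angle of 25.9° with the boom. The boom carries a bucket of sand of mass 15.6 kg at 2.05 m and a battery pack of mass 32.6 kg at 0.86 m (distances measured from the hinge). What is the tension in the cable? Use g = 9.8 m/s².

T ≈ 593 N

Taking torques about the hinge:
Beam weight: 2.05 × 9.8 = 20.09 N down at 2.06 m → arm 2.06 m, τ = 20.09 × 2.06 = 41.39 N·m clockwise.
Bucket of sand: 15.6 × 9.8 = 152.9 N down at 2.05 m → arm 2.05 m, τ = 152.9 × 2.05 = 313.4 N·m clockwise.
Battery pack: 32.6 × 9.8 = 319.5 N down at 0.86 m → arm 0.86 m, τ = 319.5 × 0.86 = 274.8 N·m clockwise.
Total clockwise load moment = 629.6 N·m.
The cable tension T acts at 2.43 m; only its component perpendicular to the boom, T sinθ, produces torque. sin 25.9° = 0.4368.
For rotational equilibrium, T × 2.43 × 0.4368 = 629.6, so T = 629.6 / 1.061 = 593 N.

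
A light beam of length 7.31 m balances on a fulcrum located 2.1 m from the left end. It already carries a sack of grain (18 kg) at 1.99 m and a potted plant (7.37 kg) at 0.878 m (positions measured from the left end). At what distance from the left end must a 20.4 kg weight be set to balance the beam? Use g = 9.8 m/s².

Sum moments about the fulcrum (at 2.1 m from the left end) (the support reaction has zero arm there).
Sack of grain: 18 × 9.8 = 176.4 N down at 1.99 m → arm 0.11 m, τ = 176.4 × 0.11 = 19.4 N·m counterclockwise.
Potted plant: 7.37 × 9.8 = 72.23 N down at 0.878 m → arm 1.222 m, τ = 72.23 × 1.222 = 88.27 N·m counterclockwise.
Net moment of existing loads = 107.7 N·m counterclockwise.
The weight weighs 20.4 × 9.8 = 199.9 N and must supply an equal clockwise moment, so its lever arm about the fulcrum is 107.7 / 199.9 = 0.539 m.
That puts it at 2.1 + 0.539 = 2.64 m from the left end.

x ≈ 2.64 m from the left end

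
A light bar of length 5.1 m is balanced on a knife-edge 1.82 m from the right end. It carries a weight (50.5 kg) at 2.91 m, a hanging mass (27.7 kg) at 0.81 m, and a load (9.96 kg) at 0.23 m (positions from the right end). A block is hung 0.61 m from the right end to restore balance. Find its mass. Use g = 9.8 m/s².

m ≈ 9.28 kg

Sum moments about the knife-edge (at 1.82 m from the right end) (the support reaction has zero arm there).
Weight: 50.5 × 9.8 = 494.9 N down at 2.91 m → arm 1.09 m, τ = 494.9 × 1.09 = 539.4 N·m counterclockwise.
Hanging mass: 27.7 × 9.8 = 271.5 N down at 0.81 m → arm 1.01 m, τ = 271.5 × 1.01 = 274.2 N·m clockwise.
Load: 9.96 × 9.8 = 97.61 N down at 0.23 m → arm 1.59 m, τ = 97.61 × 1.59 = 155.2 N·m clockwise.
Net moment of known loads = 110 N·m counterclockwise.
An unknown mass m at 0.61 m has arm 1.21 m; its moment is m·g·1.21 clockwise.
Balancing moments: m × 9.8 × 1.21 = 110, giving m = 110 / (9.8 × 1.21) = 9.28 kg.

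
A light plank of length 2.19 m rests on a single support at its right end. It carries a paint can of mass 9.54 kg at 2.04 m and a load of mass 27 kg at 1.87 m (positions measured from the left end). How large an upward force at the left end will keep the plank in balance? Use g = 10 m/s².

Take moments about the right end.
Paint can: 9.54 × 10 = 95.4 N down at 2.04 m → arm 0.15 m, τ = 95.4 × 0.15 = 14.31 N·m counterclockwise.
Load: 27 × 10 = 270 N down at 1.87 m → arm 0.32 m, τ = 270 × 0.32 = 86.4 N·m counterclockwise.
Net moment of the loads = 100.7 N·m counterclockwise.
The upward force F acts at the left end, arm 2.19 m, giving F × 2.19 clockwise.
Setting net torque to zero: F × 2.19 = 100.7 → F = 100.7 / 2.19 = 46 N.

F ≈ 46 N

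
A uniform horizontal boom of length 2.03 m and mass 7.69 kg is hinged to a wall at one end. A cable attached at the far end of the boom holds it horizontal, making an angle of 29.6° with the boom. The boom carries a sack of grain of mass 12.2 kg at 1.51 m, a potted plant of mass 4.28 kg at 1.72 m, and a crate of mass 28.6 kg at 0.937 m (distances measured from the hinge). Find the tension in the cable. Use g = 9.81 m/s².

Choose the hinge as the axis so the unknown hinge reaction has zero arm there.
Beam weight: 7.69 × 9.81 = 75.44 N down at 1.015 m → arm 1.015 m, τ = 75.44 × 1.015 = 76.57 N·m clockwise.
Sack of grain: 12.2 × 9.81 = 119.7 N down at 1.51 m → arm 1.51 m, τ = 119.7 × 1.51 = 180.7 N·m clockwise.
Potted plant: 4.28 × 9.81 = 41.99 N down at 1.72 m → arm 1.72 m, τ = 41.99 × 1.72 = 72.22 N·m clockwise.
Crate: 28.6 × 9.81 = 280.6 N down at 0.937 m → arm 0.937 m, τ = 280.6 × 0.937 = 262.9 N·m clockwise.
Total clockwise load moment = 592.4 N·m.
The cable tension T acts at 2.03 m; only its component perpendicular to the boom, T sinθ, produces torque. sin 29.6° = 0.4939.
Στ = 0 ⇒ T × 2.03 × 0.4939 = 592.4 ⇒ T = 592.4 / 1.003 = 591 N.

T ≈ 591 N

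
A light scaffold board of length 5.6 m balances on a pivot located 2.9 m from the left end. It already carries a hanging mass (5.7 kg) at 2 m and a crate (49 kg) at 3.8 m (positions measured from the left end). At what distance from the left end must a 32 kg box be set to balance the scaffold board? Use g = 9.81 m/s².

x ≈ 1.68 m from the left end

Take moments about the pivot (at 2.9 m from the left end).
Hanging mass: 5.7 × 9.81 = 55.92 N down at 2 m → arm 0.9 m, τ = 55.92 × 0.9 = 50.33 N·m counterclockwise.
Crate: 49 × 9.81 = 480.7 N down at 3.8 m → arm 0.9 m, τ = 480.7 × 0.9 = 432.6 N·m clockwise.
Net moment of existing loads = 382.3 N·m clockwise.
The box weighs 32 × 9.81 = 313.9 N and must supply an equal counterclockwise moment, so its lever arm about the pivot is 382.3 / 313.9 = 1.22 m.
That puts it at 2.9 − 1.22 = 1.68 m from the left end.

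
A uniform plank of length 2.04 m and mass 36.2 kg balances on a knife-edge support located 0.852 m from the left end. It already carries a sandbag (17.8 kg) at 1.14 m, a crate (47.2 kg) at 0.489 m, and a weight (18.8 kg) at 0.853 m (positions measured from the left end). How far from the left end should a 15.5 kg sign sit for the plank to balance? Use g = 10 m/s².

x ≈ 1.23 m from the left end

Choose the knife-edge support (at 0.852 m from the left end) as the axis so the support reaction has zero arm there.
Beam weight: 36.2 × 10 = 362 N down at 1.02 m → arm 0.168 m, τ = 362 × 0.168 = 60.82 N·m clockwise.
Sandbag: 17.8 × 10 = 178 N down at 1.14 m → arm 0.288 m, τ = 178 × 0.288 = 51.26 N·m clockwise.
Crate: 47.2 × 10 = 472 N down at 0.489 m → arm 0.363 m, τ = 472 × 0.363 = 171.3 N·m counterclockwise.
Weight: 18.8 × 10 = 188 N down at 0.853 m → arm 0.001 m, τ = 188 × 0.001 = 0.188 N·m clockwise.
Net moment of existing loads = 59.03 N·m counterclockwise.
The sign weighs 15.5 × 10 = 155 N and must supply an equal clockwise moment, so its lever arm about the knife-edge support is 59.03 / 155 = 0.381 m.
That puts it at 0.852 + 0.381 = 1.23 m from the left end.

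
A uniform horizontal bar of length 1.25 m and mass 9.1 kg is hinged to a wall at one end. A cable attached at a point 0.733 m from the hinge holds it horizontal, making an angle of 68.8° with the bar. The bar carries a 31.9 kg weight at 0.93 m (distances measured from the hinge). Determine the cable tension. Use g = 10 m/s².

T ≈ 517 N

Taking torques about the hinge:
Beam weight: 9.1 × 10 = 91 N down at 0.625 m → arm 0.625 m, τ = 91 × 0.625 = 56.88 N·m clockwise.
Weight: 31.9 × 10 = 319 N down at 0.93 m → arm 0.93 m, τ = 319 × 0.93 = 296.7 N·m clockwise.
Total clockwise load moment = 353.6 N·m.
The cable tension T acts at 0.733 m; only its component perpendicular to the bar, T sinθ, produces torque. sin 68.8° = 0.9323.
For rotational equilibrium, T × 0.733 × 0.9323 = 353.6, so T = 353.6 / 0.6834 = 517 N.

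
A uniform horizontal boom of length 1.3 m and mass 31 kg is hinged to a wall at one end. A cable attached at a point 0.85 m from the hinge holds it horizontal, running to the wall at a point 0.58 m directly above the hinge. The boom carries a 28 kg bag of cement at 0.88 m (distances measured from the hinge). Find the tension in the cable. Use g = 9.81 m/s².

T ≈ 917 N

About the hinge:
Beam weight: 31 × 9.81 = 304.1 N down at 0.65 m → arm 0.65 m, τ = 304.1 × 0.65 = 197.7 N·m clockwise.
Bag of cement: 28 × 9.81 = 274.7 N down at 0.88 m → arm 0.88 m, τ = 274.7 × 0.88 = 241.7 N·m clockwise.
Total clockwise load moment = 439.4 N·m.
The cable tension T acts at 0.85 m; only its component perpendicular to the boom, T sinθ, produces torque. sinθ = h/√(h²+d²) = 0.58/√(0.58²+0.85²) = 0.5636.
Στ = 0 ⇒ T × 0.85 × 0.5636 = 439.4 ⇒ T = 439.4 / 0.4791 = 917 N.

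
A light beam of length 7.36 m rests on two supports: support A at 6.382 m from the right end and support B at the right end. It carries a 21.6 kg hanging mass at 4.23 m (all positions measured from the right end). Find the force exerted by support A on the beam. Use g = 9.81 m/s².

R_A ≈ 140 N

Sum moments about support B (its reaction then has zero moment arm).
Hanging mass: 21.6 × 9.81 = 211.9 N down at 4.23 m → arm 4.23 m, τ = 211.9 × 4.23 = 896.3 N·m counterclockwise.
Net load moment about support B = 896.3 N·m counterclockwise.
Reaction R at support A is upward at 6.382 m, arm 6.382 m → moment R × 6.382 clockwise.
For rotational equilibrium, R × 6.382 = 896.3, so R = 140 N.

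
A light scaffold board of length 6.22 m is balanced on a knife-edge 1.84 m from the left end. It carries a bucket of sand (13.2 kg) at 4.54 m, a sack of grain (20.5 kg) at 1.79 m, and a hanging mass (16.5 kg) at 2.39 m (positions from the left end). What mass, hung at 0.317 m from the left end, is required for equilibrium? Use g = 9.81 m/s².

Take moments about the knife-edge (at 1.84 m from the left end).
Bucket of sand: 13.2 × 9.81 = 129.5 N down at 4.54 m → arm 2.7 m, τ = 129.5 × 2.7 = 349.7 N·m clockwise.
Sack of grain: 20.5 × 9.81 = 201.1 N down at 1.79 m → arm 0.05 m, τ = 201.1 × 0.05 = 10.05 N·m counterclockwise.
Hanging mass: 16.5 × 9.81 = 161.9 N down at 2.39 m → arm 0.55 m, τ = 161.9 × 0.55 = 89.05 N·m clockwise.
Net moment of known loads = 428.7 N·m clockwise.
An unknown mass m at 0.317 m has arm 1.523 m; its moment is m·g·1.523 counterclockwise.
Setting net torque to zero: m × 9.81 × 1.523 = 428.7 → m = 428.7 / (9.81 × 1.523) = 28.7 kg.

m ≈ 28.7 kg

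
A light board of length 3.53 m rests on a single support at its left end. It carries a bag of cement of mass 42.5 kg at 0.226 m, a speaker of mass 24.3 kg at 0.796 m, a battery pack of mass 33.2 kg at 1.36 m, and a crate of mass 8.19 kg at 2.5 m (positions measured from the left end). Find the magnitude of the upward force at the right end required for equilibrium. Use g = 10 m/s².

About the left end:
Bag of cement: 42.5 × 10 = 425 N down at 0.226 m → arm 0.226 m, τ = 425 × 0.226 = 96.05 N·m clockwise.
Speaker: 24.3 × 10 = 243 N down at 0.796 m → arm 0.796 m, τ = 243 × 0.796 = 193.4 N·m clockwise.
Battery pack: 33.2 × 10 = 332 N down at 1.36 m → arm 1.36 m, τ = 332 × 1.36 = 451.5 N·m clockwise.
Crate: 8.19 × 10 = 81.9 N down at 2.5 m → arm 2.5 m, τ = 81.9 × 2.5 = 204.8 N·m clockwise.
Net moment of the loads = 945.8 N·m clockwise.
The upward force F acts at the right end, arm 3.53 m, giving F × 3.53 counterclockwise.
Στ = 0 ⇒ F × 3.53 = 945.8 ⇒ F = 945.8 / 3.53 = 268 N.

F ≈ 268 N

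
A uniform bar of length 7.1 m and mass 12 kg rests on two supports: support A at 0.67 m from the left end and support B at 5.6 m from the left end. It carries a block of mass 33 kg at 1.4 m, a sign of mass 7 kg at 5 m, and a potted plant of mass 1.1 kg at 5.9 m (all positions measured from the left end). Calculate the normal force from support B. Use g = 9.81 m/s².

Choose support A as the axis so its reaction then has zero moment arm.
Beam weight: 12 × 9.81 = 117.7 N down at 3.55 m → arm 2.88 m, τ = 117.7 × 2.88 = 339 N·m clockwise.
Block: 33 × 9.81 = 323.7 N down at 1.4 m → arm 0.73 m, τ = 323.7 × 0.73 = 236.3 N·m clockwise.
Sign: 7 × 9.81 = 68.67 N down at 5 m → arm 4.33 m, τ = 68.67 × 4.33 = 297.3 N·m clockwise.
Potted plant: 1.1 × 9.81 = 10.79 N down at 5.9 m → arm 5.23 m, τ = 10.79 × 5.23 = 56.43 N·m clockwise.
Net load moment about support A = 929 N·m clockwise.
Reaction R at support B is upward at 5.6 m, arm 4.93 m → moment R × 4.93 counterclockwise.
Στ = 0 ⇒ R × 4.93 = 929 ⇒ R = 188 N.

R_B ≈ 188 N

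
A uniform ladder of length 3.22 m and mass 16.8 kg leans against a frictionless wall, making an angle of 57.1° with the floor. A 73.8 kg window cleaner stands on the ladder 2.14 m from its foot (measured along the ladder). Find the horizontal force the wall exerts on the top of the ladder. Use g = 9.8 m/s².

N_wall ≈ 364 N

Choose the foot of the ladder as the axis so the floor normal and friction both act there and drop out.
Ladder weight 16.8×9.8 = 164.6 N acts at 1.61 m along the ladder; its horizontal arm is 1.61·cos57.1° = 0.8745 m → τ = 143.9 N·m clockwise.
Window cleaner: 73.8×9.8 = 723.2 N at 2.14 m → arm 1.162 m → τ = 840.4 N·m clockwise.
Wall normal N acts horizontally at the top; its moment arm is the height L sinθ = 3.22·sin57.1° = 2.704 m, counterclockwise.
Setting net torque to zero: N × 2.704 = 984.3 → N = 364 N.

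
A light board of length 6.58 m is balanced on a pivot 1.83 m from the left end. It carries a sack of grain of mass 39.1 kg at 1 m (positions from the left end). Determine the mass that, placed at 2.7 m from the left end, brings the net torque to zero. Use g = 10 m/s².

m ≈ 37.3 kg

Taking torques about the pivot (at 1.83 m from the left end):
Sack of grain: 39.1 × 10 = 391 N down at 1 m → arm 0.83 m, τ = 391 × 0.83 = 324.5 N·m counterclockwise.
Net moment of known loads = 324.5 N·m counterclockwise.
An unknown mass m at 2.7 m has arm 0.87 m; its moment is m·g·0.87 clockwise.
Balancing moments: m × 10 × 0.87 = 324.5, giving m = 324.5 / (10 × 0.87) = 37.3 kg.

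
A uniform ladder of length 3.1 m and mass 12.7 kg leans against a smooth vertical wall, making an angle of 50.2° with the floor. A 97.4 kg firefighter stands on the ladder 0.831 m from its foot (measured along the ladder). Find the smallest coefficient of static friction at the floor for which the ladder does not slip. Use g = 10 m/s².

About the foot of the ladder:
Ladder weight 12.7×10 = 127 N acts at 1.55 m along the ladder; its horizontal arm is 1.55·cos50.2° = 0.9922 m → τ = 126 N·m clockwise.
Firefighter: 97.4×10 = 974 N at 0.831 m → arm 0.5319 m → τ = 518.1 N·m clockwise.
Wall normal N acts horizontally at the top; its moment arm is the height L sinθ = 3.1·sin50.2° = 2.382 m, counterclockwise.
Στ = 0 ⇒ N × 2.382 = 644.1 ⇒ N = 270.4 N.
ΣFx = 0 ⇒ f = N_wall = 270.4 N. ΣFy = 0 ⇒ N_floor = 1101 N.
μ_min = f / N_floor = 270.4 / 1101 = 0.246.

μ_min ≈ 0.246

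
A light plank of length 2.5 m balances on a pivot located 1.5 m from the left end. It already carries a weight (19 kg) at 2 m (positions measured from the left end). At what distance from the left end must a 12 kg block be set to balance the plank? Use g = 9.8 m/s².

Take moments about the pivot (at 1.5 m from the left end).
Weight: 19 × 9.8 = 186.2 N down at 2 m → arm 0.5 m, τ = 186.2 × 0.5 = 93.1 N·m clockwise.
Net moment of existing loads = 93.1 N·m clockwise.
The block weighs 12 × 9.8 = 117.6 N and must supply an equal counterclockwise moment, so its lever arm about the pivot is 93.1 / 117.6 = 0.792 m.
That puts it at 1.5 − 0.792 = 0.708 m from the left end.

x ≈ 0.708 m from the left end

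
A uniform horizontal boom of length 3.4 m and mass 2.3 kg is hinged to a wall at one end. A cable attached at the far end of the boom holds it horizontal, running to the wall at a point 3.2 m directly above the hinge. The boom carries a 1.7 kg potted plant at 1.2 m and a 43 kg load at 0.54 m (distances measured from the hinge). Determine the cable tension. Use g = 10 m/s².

T ≈ 125 N

About the hinge:
Beam weight: 2.3 × 10 = 23 N down at 1.7 m → arm 1.7 m, τ = 23 × 1.7 = 39.1 N·m clockwise.
Potted plant: 1.7 × 10 = 17 N down at 1.2 m → arm 1.2 m, τ = 17 × 1.2 = 20.4 N·m clockwise.
Load: 43 × 10 = 430 N down at 0.54 m → arm 0.54 m, τ = 430 × 0.54 = 232.2 N·m clockwise.
Total clockwise load moment = 291.7 N·m.
The cable tension T acts at 3.4 m; only its component perpendicular to the boom, T sinθ, produces torque. sinθ = h/√(h²+d²) = 3.2/√(3.2²+3.4²) = 0.6854.
Στ = 0 ⇒ T × 3.4 × 0.6854 = 291.7 ⇒ T = 291.7 / 2.33 = 125 N.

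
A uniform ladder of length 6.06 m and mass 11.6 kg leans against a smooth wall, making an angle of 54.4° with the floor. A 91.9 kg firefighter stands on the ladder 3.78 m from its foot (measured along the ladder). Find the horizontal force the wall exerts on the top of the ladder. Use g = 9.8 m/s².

N_wall ≈ 443 N

Taking torques about the foot of the ladder:
Ladder weight 11.6×9.8 = 113.7 N acts at 3.03 m along the ladder; its horizontal arm is 3.03·cos54.4° = 1.764 m → τ = 200.6 N·m clockwise.
Firefighter: 91.9×9.8 = 900.6 N at 3.78 m → arm 2.2 m → τ = 1981 N·m clockwise.
Wall normal N acts horizontally at the top; its moment arm is the height L sinθ = 6.06·sin54.4° = 4.927 m, counterclockwise.
Balancing moments: N × 4.927 = 2182, giving N = 443 N.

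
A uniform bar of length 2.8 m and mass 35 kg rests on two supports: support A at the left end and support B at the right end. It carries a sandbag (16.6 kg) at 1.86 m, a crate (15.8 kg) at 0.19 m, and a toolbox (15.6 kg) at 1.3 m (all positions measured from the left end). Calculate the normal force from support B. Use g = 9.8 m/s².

Take moments about support A.
Beam weight: 35 × 9.8 = 343 N down at 1.4 m → arm 1.4 m, τ = 343 × 1.4 = 480.2 N·m clockwise.
Sandbag: 16.6 × 9.8 = 162.7 N down at 1.86 m → arm 1.86 m, τ = 162.7 × 1.86 = 302.6 N·m clockwise.
Crate: 15.8 × 9.8 = 154.8 N down at 0.19 m → arm 0.19 m, τ = 154.8 × 0.19 = 29.41 N·m clockwise.
Toolbox: 15.6 × 9.8 = 152.9 N down at 1.3 m → arm 1.3 m, τ = 152.9 × 1.3 = 198.8 N·m clockwise.
Net load moment about support A = 1011 N·m clockwise.
Reaction R at support B is upward at 2.8 m, arm 2.8 m → moment R × 2.8 counterclockwise.
Balancing moments: R × 2.8 = 1011, giving R = 361 N.

R_B ≈ 361 N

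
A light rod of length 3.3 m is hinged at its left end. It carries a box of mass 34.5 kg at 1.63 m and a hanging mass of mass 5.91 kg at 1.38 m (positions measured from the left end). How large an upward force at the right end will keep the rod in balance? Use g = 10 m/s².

Taking torques about the left end:
Box: 34.5 × 10 = 345 N down at 1.63 m → arm 1.63 m, τ = 345 × 1.63 = 562.3 N·m clockwise.
Hanging mass: 5.91 × 10 = 59.1 N down at 1.38 m → arm 1.38 m, τ = 59.1 × 1.38 = 81.56 N·m clockwise.
Net moment of the loads = 643.9 N·m clockwise.
The upward force F acts at the right end, arm 3.3 m, giving F × 3.3 counterclockwise.
Setting net torque to zero: F × 3.3 = 643.9 → F = 643.9 / 3.3 = 195 N.

F ≈ 195 N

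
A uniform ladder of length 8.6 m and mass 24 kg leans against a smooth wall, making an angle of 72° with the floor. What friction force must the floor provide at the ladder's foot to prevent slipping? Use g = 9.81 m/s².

Take moments about the foot of the ladder.
Ladder weight 24×9.81 = 235.4 N acts at 4.3 m along the ladder; its horizontal arm is 4.3·cos72° = 1.329 m → τ = 312.8 N·m clockwise.
Wall normal N acts horizontally at the top; its moment arm is the height L sinθ = 8.6·sin72° = 8.179 m, counterclockwise.
Στ = 0 ⇒ N × 8.179 = 312.8 ⇒ N = 38.2 N.
ΣFx = 0: friction at the foot balances the wall's push, so f = N_wall = 38.2 N.

f ≈ 38.2 N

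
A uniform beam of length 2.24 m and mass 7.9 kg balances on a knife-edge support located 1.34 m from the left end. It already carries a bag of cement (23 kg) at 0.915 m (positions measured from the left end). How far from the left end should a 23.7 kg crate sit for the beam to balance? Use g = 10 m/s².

x ≈ 1.83 m from the left end

Take moments about the knife-edge support (at 1.34 m from the left end).
Beam weight: 7.9 × 10 = 79 N down at 1.12 m → arm 0.22 m, τ = 79 × 0.22 = 17.38 N·m counterclockwise.
Bag of cement: 23 × 10 = 230 N down at 0.915 m → arm 0.425 m, τ = 230 × 0.425 = 97.75 N·m counterclockwise.
Net moment of existing loads = 115.1 N·m counterclockwise.
The crate weighs 23.7 × 10 = 237 N and must supply an equal clockwise moment, so its lever arm about the knife-edge support is 115.1 / 237 = 0.486 m.
That puts it at 1.34 + 0.486 = 1.83 m from the left end.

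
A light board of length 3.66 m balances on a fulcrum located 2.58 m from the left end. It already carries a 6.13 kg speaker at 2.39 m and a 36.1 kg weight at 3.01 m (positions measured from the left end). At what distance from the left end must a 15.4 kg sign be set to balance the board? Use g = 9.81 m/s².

About the fulcrum (at 2.58 m from the left end):
Speaker: 6.13 × 9.81 = 60.14 N down at 2.39 m → arm 0.19 m, τ = 60.14 × 0.19 = 11.43 N·m counterclockwise.
Weight: 36.1 × 9.81 = 354.1 N down at 3.01 m → arm 0.43 m, τ = 354.1 × 0.43 = 152.3 N·m clockwise.
Net moment of existing loads = 140.9 N·m clockwise.
The sign weighs 15.4 × 9.81 = 151.1 N and must supply an equal counterclockwise moment, so its lever arm about the fulcrum is 140.9 / 151.1 = 0.932 m.
That puts it at 2.58 − 0.932 = 1.65 m from the left end.

x ≈ 1.65 m from the left end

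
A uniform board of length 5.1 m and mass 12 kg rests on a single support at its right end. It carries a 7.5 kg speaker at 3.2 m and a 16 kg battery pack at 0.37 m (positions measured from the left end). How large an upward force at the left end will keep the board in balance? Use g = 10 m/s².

F ≈ 236 N

Sum moments about the right end (the unknown pivot reaction has zero arm there).
Beam weight: 12 × 10 = 120 N down at 2.55 m → arm 2.55 m, τ = 120 × 2.55 = 306 N·m counterclockwise.
Speaker: 7.5 × 10 = 75 N down at 3.2 m → arm 1.9 m, τ = 75 × 1.9 = 142.5 N·m counterclockwise.
Battery pack: 16 × 10 = 160 N down at 0.37 m → arm 4.73 m, τ = 160 × 4.73 = 756.8 N·m counterclockwise.
Net moment of the loads = 1205 N·m counterclockwise.
The upward force F acts at the left end, arm 5.1 m, giving F × 5.1 clockwise.
Balancing moments: F × 5.1 = 1205, giving F = 1205 / 5.1 = 236 N.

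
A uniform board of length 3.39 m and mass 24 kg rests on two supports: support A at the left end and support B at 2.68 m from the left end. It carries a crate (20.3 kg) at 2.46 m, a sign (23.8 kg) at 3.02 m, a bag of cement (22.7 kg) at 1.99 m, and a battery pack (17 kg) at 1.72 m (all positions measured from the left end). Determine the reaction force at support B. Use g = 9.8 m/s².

Choose support A as the axis so its reaction then has zero moment arm.
Beam weight: 24 × 9.8 = 235.2 N down at 1.695 m → arm 1.695 m, τ = 235.2 × 1.695 = 398.7 N·m clockwise.
Crate: 20.3 × 9.8 = 198.9 N down at 2.46 m → arm 2.46 m, τ = 198.9 × 2.46 = 489.3 N·m clockwise.
Sign: 23.8 × 9.8 = 233.2 N down at 3.02 m → arm 3.02 m, τ = 233.2 × 3.02 = 704.3 N·m clockwise.
Bag of cement: 22.7 × 9.8 = 222.5 N down at 1.99 m → arm 1.99 m, τ = 222.5 × 1.99 = 442.8 N·m clockwise.
Battery pack: 17 × 9.8 = 166.6 N down at 1.72 m → arm 1.72 m, τ = 166.6 × 1.72 = 286.6 N·m clockwise.
Net load moment about support A = 2322 N·m clockwise.
Reaction R at support B is upward at 2.68 m, arm 2.68 m → moment R × 2.68 counterclockwise.
For rotational equilibrium, R × 2.68 = 2322, so R = 866 N.

R_B ≈ 866 N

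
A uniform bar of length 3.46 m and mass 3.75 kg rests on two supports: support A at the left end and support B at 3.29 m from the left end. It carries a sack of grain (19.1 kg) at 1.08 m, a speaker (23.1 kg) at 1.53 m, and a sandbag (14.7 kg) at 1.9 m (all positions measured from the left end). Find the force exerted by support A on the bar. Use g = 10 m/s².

R_A ≈ 332 N

Taking torques about support B:
Beam weight: 3.75 × 10 = 37.5 N down at 1.73 m → arm 1.56 m, τ = 37.5 × 1.56 = 58.5 N·m counterclockwise.
Sack of grain: 19.1 × 10 = 191 N down at 1.08 m → arm 2.21 m, τ = 191 × 2.21 = 422.1 N·m counterclockwise.
Speaker: 23.1 × 10 = 231 N down at 1.53 m → arm 1.76 m, τ = 231 × 1.76 = 406.6 N·m counterclockwise.
Sandbag: 14.7 × 10 = 147 N down at 1.9 m → arm 1.39 m, τ = 147 × 1.39 = 204.3 N·m counterclockwise.
Net load moment about support B = 1092 N·m counterclockwise.
Reaction R at support A is upward at 0 m, arm 3.29 m → moment R × 3.29 clockwise.
For rotational equilibrium, R × 3.29 = 1092, so R = 332 N.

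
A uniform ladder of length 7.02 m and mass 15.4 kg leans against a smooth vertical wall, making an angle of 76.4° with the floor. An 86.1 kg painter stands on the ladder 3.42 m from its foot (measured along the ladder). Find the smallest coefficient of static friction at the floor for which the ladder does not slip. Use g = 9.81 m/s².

μ_min ≈ 0.118

Take moments about the foot of the ladder.
Ladder weight 15.4×9.81 = 151.1 N acts at 3.51 m along the ladder; its horizontal arm is 3.51·cos76.4° = 0.8253 m → τ = 124.7 N·m clockwise.
Painter: 86.1×9.81 = 844.6 N at 3.42 m → arm 0.8042 m → τ = 679.2 N·m clockwise.
Wall normal N acts horizontally at the top; its moment arm is the height L sinθ = 7.02·sin76.4° = 6.823 m, counterclockwise.
Setting net torque to zero: N × 6.823 = 803.9 → N = 117.8 N.
ΣFx = 0 ⇒ f = N_wall = 117.8 N. ΣFy = 0 ⇒ N_floor = 995.7 N.
μ_min = f / N_floor = 117.8 / 995.7 = 0.118.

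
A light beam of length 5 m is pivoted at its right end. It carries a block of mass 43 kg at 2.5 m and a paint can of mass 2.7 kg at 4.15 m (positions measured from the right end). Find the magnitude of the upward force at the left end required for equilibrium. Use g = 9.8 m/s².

F ≈ 233 N

Take moments about the right end.
Block: 43 × 9.8 = 421.4 N down at 2.5 m → arm 2.5 m, τ = 421.4 × 2.5 = 1054 N·m counterclockwise.
Paint can: 2.7 × 9.8 = 26.46 N down at 4.15 m → arm 4.15 m, τ = 26.46 × 4.15 = 109.8 N·m counterclockwise.
Net moment of the loads = 1164 N·m counterclockwise.
The upward force F acts at the left end, arm 5 m, giving F × 5 clockwise.
Balancing moments: F × 5 = 1164, giving F = 1164 / 5 = 233 N.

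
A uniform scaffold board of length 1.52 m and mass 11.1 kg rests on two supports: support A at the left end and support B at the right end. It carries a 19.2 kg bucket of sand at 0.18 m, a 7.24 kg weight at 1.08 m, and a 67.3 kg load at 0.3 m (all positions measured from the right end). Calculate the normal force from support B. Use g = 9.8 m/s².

R_B ≈ 770 N

Taking torques about support A:
Beam weight: 11.1 × 9.8 = 108.8 N down at 0.76 m → arm 0.76 m, τ = 108.8 × 0.76 = 82.69 N·m clockwise.
Bucket of sand: 19.2 × 9.8 = 188.2 N down at 0.18 m → arm 1.34 m, τ = 188.2 × 1.34 = 252.2 N·m clockwise.
Weight: 7.24 × 9.8 = 70.95 N down at 1.08 m → arm 0.44 m, τ = 70.95 × 0.44 = 31.22 N·m clockwise.
Load: 67.3 × 9.8 = 659.5 N down at 0.3 m → arm 1.22 m, τ = 659.5 × 1.22 = 804.6 N·m clockwise.
Net load moment about support A = 1171 N·m clockwise.
Reaction R at support B is upward at 0 m, arm 1.52 m → moment R × 1.52 counterclockwise.
Balancing moments: R × 1.52 = 1171, giving R = 770 N.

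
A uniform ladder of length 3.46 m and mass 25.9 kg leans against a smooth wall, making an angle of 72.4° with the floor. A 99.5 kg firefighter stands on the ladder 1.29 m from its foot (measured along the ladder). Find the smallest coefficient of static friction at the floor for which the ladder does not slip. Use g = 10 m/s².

μ_min ≈ 0.127

Sum moments about the foot of the ladder (the floor normal and friction both act there and drop out).
Ladder weight 25.9×10 = 259 N acts at 1.73 m along the ladder; its horizontal arm is 1.73·cos72.4° = 0.5231 m → τ = 135.5 N·m clockwise.
Firefighter: 99.5×10 = 995 N at 1.29 m → arm 0.3901 m → τ = 388.1 N·m clockwise.
Wall normal N acts horizontally at the top; its moment arm is the height L sinθ = 3.46·sin72.4° = 3.298 m, counterclockwise.
Balancing moments: N × 3.298 = 523.6, giving N = 158.8 N.
ΣFx = 0 ⇒ f = N_wall = 158.8 N. ΣFy = 0 ⇒ N_floor = 1254 N.
μ_min = f / N_floor = 158.8 / 1254 = 0.127.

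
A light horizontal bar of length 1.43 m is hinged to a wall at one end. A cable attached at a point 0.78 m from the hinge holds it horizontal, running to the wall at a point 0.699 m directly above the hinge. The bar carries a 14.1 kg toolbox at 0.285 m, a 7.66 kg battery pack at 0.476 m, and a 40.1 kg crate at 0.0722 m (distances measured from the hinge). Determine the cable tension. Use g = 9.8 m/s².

Choose the hinge as the axis so the unknown hinge reaction has zero arm there.
Toolbox: 14.1 × 9.8 = 138.2 N down at 0.285 m → arm 0.285 m, τ = 138.2 × 0.285 = 39.39 N·m clockwise.
Battery pack: 7.66 × 9.8 = 75.07 N down at 0.476 m → arm 0.476 m, τ = 75.07 × 0.476 = 35.73 N·m clockwise.
Crate: 40.1 × 9.8 = 393 N down at 0.0722 m → arm 0.0722 m, τ = 393 × 0.0722 = 28.37 N·m clockwise.
Total clockwise load moment = 103.5 N·m.
The cable tension T acts at 0.78 m; only its component perpendicular to the bar, T sinθ, produces torque. sinθ = h/√(h²+d²) = 0.699/√(0.699²+0.78²) = 0.6674.
Balancing moments: T × 0.78 × 0.6674 = 103.5, giving T = 103.5 / 0.5206 = 199 N.

T ≈ 199 N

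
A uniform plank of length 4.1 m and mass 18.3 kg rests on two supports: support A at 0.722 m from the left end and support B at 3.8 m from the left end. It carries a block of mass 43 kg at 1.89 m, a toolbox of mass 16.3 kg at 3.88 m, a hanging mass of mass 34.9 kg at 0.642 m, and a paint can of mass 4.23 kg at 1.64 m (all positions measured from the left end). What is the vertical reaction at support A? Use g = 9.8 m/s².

Choose support B as the axis so its reaction then has zero moment arm.
Beam weight: 18.3 × 9.8 = 179.3 N down at 2.05 m → arm 1.75 m, τ = 179.3 × 1.75 = 313.8 N·m counterclockwise.
Block: 43 × 9.8 = 421.4 N down at 1.89 m → arm 1.91 m, τ = 421.4 × 1.91 = 804.9 N·m counterclockwise.
Toolbox: 16.3 × 9.8 = 159.7 N down at 3.88 m → arm 0.08 m, τ = 159.7 × 0.08 = 12.78 N·m clockwise.
Hanging mass: 34.9 × 9.8 = 342 N down at 0.642 m → arm 3.158 m, τ = 342 × 3.158 = 1080 N·m counterclockwise.
Paint can: 4.23 × 9.8 = 41.45 N down at 1.64 m → arm 2.16 m, τ = 41.45 × 2.16 = 89.53 N·m counterclockwise.
Net load moment about support B = 2275 N·m counterclockwise.
Reaction R at support A is upward at 0.722 m, arm 3.078 m → moment R × 3.078 clockwise.
For rotational equilibrium, R × 3.078 = 2275, so R = 739 N.

R_A ≈ 739 N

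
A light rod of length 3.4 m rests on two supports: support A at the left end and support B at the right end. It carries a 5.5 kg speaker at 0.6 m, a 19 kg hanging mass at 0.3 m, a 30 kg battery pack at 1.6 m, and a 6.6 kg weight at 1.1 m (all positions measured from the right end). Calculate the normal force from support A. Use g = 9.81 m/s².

Taking torques about support B:
Speaker: 5.5 × 9.81 = 53.96 N down at 0.6 m → arm 0.6 m, τ = 53.96 × 0.6 = 32.38 N·m counterclockwise.
Hanging mass: 19 × 9.81 = 186.4 N down at 0.3 m → arm 0.3 m, τ = 186.4 × 0.3 = 55.92 N·m counterclockwise.
Battery pack: 30 × 9.81 = 294.3 N down at 1.6 m → arm 1.6 m, τ = 294.3 × 1.6 = 470.9 N·m counterclockwise.
Weight: 6.6 × 9.81 = 64.75 N down at 1.1 m → arm 1.1 m, τ = 64.75 × 1.1 = 71.23 N·m counterclockwise.
Net load moment about support B = 630.4 N·m counterclockwise.
Reaction R at support A is upward at 3.4 m, arm 3.4 m → moment R × 3.4 clockwise.
For rotational equilibrium, R × 3.4 = 630.4, so R = 185 N.

R_A ≈ 185 N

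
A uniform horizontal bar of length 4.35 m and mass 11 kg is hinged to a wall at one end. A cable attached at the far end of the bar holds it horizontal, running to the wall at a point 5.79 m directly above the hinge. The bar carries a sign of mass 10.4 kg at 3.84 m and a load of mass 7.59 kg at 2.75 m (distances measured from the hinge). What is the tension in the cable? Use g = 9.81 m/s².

T ≈ 239 N

About the hinge:
Beam weight: 11 × 9.81 = 107.9 N down at 2.175 m → arm 2.175 m, τ = 107.9 × 2.175 = 234.7 N·m clockwise.
Sign: 10.4 × 9.81 = 102 N down at 3.84 m → arm 3.84 m, τ = 102 × 3.84 = 391.7 N·m clockwise.
Load: 7.59 × 9.81 = 74.46 N down at 2.75 m → arm 2.75 m, τ = 74.46 × 2.75 = 204.8 N·m clockwise.
Total clockwise load moment = 831.2 N·m.
The cable tension T acts at 4.35 m; only its component perpendicular to the bar, T sinθ, produces torque. sinθ = h/√(h²+d²) = 5.79/√(5.79²+4.35²) = 0.7995.
Στ = 0 ⇒ T × 4.35 × 0.7995 = 831.2 ⇒ T = 831.2 / 3.478 = 239 N.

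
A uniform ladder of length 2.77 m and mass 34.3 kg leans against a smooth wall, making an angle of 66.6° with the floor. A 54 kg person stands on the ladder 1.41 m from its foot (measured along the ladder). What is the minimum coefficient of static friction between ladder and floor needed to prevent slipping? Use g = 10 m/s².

μ_min ≈ 0.219

Sum moments about the foot of the ladder (the floor normal and friction both act there and drop out).
Ladder weight 34.3×10 = 343 N acts at 1.385 m along the ladder; its horizontal arm is 1.385·cos66.6° = 0.55 m → τ = 188.7 N·m clockwise.
Person: 54×10 = 540 N at 1.41 m → arm 0.56 m → τ = 302.4 N·m clockwise.
Wall normal N acts horizontally at the top; its moment arm is the height L sinθ = 2.77·sin66.6° = 2.542 m, counterclockwise.
Setting net torque to zero: N × 2.542 = 491.1 → N = 193.2 N.
ΣFx = 0 ⇒ f = N_wall = 193.2 N. ΣFy = 0 ⇒ N_floor = 883 N.
μ_min = f / N_floor = 193.2 / 883 = 0.219.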